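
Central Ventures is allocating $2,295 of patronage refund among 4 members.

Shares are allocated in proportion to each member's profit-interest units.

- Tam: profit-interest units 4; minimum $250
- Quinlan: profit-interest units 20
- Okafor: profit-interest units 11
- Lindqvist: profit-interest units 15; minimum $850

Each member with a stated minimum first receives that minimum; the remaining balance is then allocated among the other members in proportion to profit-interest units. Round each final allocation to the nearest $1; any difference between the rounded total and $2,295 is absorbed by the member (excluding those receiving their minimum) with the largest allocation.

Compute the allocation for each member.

Tam: $250 · Quinlan: $771 · Okafor: $424 · Lindqvist: $850

Fund the minimums — Tam $250; Lindqvist $850. Remaining pool $1,195.
Remaining pool split over remaining profit-interest units 31: Quinlan 770.97 → $771; Okafor 424.03 → $424.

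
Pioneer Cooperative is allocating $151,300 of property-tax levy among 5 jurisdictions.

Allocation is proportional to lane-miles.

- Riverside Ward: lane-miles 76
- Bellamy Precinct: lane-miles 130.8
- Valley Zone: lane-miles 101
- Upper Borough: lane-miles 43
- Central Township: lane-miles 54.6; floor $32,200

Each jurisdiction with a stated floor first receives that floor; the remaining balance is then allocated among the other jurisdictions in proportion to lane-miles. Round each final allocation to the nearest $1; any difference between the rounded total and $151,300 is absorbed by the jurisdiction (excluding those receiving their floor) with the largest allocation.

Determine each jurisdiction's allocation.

Guaranteed amounts: Central Township $32,200. Balance $119,100.
Balance split over remaining lane-miles 350.8: Riverside Ward 25,802.74 → $25,803; Bellamy Precinct 44,407.87 → $44,408; Valley Zone 34,290.48 → $34,290; Upper Borough 14,598.92 → $14,599.

Riverside Ward: $25,803; Bellamy Precinct: $44,408; Valley Zone: $34,290; Upper Borough: $14,599; Central Township: $32,200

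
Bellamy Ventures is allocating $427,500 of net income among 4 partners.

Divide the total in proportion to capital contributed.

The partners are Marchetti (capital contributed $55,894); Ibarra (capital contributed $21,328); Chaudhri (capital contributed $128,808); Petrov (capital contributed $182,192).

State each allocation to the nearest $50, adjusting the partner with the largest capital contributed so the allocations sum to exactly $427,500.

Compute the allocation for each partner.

Combined capital contributed = 388,222.
Proportional shares: Marchetti 55,894/388,222 × $427,500 = 61,549.02; Ibarra 21,328/388,222 × $427,500 = 23,485.84; Chaudhri 128,808/388,222 × $427,500 = 141,840.03; Petrov 182,192/388,222 × $427,500 = 200,625.11.
At nearest $50: Marchetti $61,550; Ibarra $23,500; Chaudhri $141,850; Petrov $200,650. Sum = $427,550.
Difference $427,500 − $427,550 = −$50 applied to largest capital contributed (Petrov): Petrov becomes $200,600.

Marchetti: $61,550 | Ibarra: $23,500 | Chaudhri: $141,850 | Petrov: $200,600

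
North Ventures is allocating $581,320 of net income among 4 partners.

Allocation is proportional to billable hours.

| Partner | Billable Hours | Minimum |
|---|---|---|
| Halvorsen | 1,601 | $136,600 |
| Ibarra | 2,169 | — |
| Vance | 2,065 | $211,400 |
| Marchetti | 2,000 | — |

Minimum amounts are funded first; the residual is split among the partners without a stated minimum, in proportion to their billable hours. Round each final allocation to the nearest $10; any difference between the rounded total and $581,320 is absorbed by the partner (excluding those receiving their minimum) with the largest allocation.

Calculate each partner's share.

Halvorsen: $136,600 | Ibarra: $121,390 | Vance: $211,400 | Marchetti: $111,930

Guaranteed amounts: Halvorsen $136,600; Vance $211,400. Balance $233,320.
Balance split over remaining billable hours 4,169: Ibarra 121,389.08 → $121,390; Marchetti 111,930.92 → $111,930.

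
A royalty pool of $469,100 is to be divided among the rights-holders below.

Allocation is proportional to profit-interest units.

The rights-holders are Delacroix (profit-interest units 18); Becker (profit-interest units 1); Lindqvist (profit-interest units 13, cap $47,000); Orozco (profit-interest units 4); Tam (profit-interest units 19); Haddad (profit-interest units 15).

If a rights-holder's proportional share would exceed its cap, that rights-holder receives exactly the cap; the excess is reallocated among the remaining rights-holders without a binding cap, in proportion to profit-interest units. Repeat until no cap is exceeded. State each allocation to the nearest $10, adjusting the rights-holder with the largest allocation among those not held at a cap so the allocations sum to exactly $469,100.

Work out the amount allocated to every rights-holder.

Delacroix: $133,290; Becker: $7,410; Lindqvist: $47,000; Orozco: $29,620; Tam: $140,700; Haddad: $111,080

Profit-interest units total: 70.
Unconstrained shares: Delacroix 120,625.71; Becker 6,701.43; Lindqvist 87,118.57; Orozco 26,805.71; Tam 127,327.14; Haddad 100,521.43.
Capped: Lindqvist ($47,000); residual $422,100 reallocated over remaining profit-interest units 57.
Remaining shares: Delacroix 133,294.74 → $133,290; Becker 7,405.26 → $7,410; Orozco 29,621.05 → $29,620; Tam 140,700.00 → $140,700; Haddad 111,078.95 → $111,080.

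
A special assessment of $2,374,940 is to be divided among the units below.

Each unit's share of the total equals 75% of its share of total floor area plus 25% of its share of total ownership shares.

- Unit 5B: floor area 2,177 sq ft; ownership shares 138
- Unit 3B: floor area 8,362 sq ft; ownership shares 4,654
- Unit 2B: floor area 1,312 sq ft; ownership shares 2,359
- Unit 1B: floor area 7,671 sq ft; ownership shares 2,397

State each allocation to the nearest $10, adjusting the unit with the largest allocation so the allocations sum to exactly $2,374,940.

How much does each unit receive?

Floor area total 19,522; ownership shares total 9,548.
Combined weights (75% floor area + 25% ownership shares): Unit 5B 0.0872; Unit 3B 0.4431; Unit 2B 0.1122; Unit 1B 0.3575.
Raw shares: Unit 5B 207,212.88; Unit 3B 1,052,361.86; Unit 2B 266,400.66; Unit 1B 848,964.60.
Rounded to nearest $10: Unit 5B $207,210; Unit 3B $1,052,360; Unit 2B $266,400; Unit 1B $848,960. Sum = $2,374,930.
Difference $2,374,940 − $2,374,930 = +$10 applied to largest allocation (Unit 3B): Unit 3B becomes $1,052,370.

Unit 5B: $207,210 | Unit 3B: $1,052,370 | Unit 2B: $266,400 | Unit 1B: $848,960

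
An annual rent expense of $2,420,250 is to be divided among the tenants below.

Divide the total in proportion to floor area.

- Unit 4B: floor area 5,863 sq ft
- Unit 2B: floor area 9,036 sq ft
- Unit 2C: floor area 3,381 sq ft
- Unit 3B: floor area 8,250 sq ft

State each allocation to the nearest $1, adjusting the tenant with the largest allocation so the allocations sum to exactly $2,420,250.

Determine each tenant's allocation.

Unit 4B: $534,863 · Unit 2B: $824,327 · Unit 2C: $308,438 · Unit 3B: $752,622

Sum of floor area: 26,530.
Proportional shares: Unit 4B 5,863/26,530 × $2,420,250 = 534,863.39; Unit 2B 9,036/26,530 × $2,420,250 = 824,326.39; Unit 2C 3,381/26,530 × $2,420,250 = 308,438.19; Unit 3B 8,250/26,530 × $2,420,250 = 752,622.03.
Rounded to nearest $1: Unit 4B $534,863; Unit 2B $824,326; Unit 2C $308,438; Unit 3B $752,622. Sum = $2,420,249.
Difference $2,420,250 − $2,420,249 = +$1 applied to largest allocation (Unit 2B): Unit 2B becomes $824,327.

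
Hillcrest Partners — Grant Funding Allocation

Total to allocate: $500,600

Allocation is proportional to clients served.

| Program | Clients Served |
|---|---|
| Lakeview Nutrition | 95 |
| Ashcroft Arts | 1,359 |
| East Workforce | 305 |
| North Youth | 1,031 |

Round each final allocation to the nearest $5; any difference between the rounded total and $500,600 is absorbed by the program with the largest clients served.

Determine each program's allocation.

Lakeview Nutrition: $17,045; Ashcroft Arts: $243,840; East Workforce: $54,725; North Youth: $184,990

Total clients served = 95 + 1,359 + 305 + 1,031 = 2,790.
Raw shares: Lakeview Nutrition 17,045.52; Ashcroft Arts 243,840.65; East Workforce 54,725.09; North Youth 184,988.75.
Rounded to nearest $5: Lakeview Nutrition $17,045; Ashcroft Arts $243,840; East Workforce $54,725; North Youth $184,990. Sum = $500,600.
Rounded total matches; no reconciliation needed.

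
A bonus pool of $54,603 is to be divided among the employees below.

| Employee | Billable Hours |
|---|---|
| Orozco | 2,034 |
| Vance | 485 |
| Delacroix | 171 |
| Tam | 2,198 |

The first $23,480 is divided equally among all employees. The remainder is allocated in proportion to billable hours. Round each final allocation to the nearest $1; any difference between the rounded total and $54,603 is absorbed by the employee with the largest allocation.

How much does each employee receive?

$23,480 shared equally gives $5,870 per employee.
Remainder $31,123 by billable hours (total 4,888): Orozco 12,950.94 → $12,951; Vance 3,088.10 → $3,088; Delacroix 1,088.80 → $1,089; Tam 13,995.16 → $13,995.
Totals: Orozco $5,870 + $12,951 = $18,821; Vance $5,870 + $3,088 = $8,958; Delacroix $5,870 + $1,089 = $6,959; Tam $5,870 + $13,995 = $19,865.

Orozco: $18,821 · Vance: $8,958 · Delacroix: $6,959 · Tam: $19,865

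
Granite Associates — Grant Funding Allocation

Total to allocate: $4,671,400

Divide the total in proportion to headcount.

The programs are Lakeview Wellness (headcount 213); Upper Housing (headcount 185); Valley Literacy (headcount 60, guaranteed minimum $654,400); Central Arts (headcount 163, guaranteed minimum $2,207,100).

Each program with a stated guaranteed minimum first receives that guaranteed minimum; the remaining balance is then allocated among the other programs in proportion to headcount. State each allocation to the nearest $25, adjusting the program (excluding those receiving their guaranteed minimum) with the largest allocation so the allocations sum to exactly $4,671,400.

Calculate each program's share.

Lakeview Wellness: $968,625; Upper Housing: $841,275; Valley Literacy: $654,400; Central Arts: $2,207,100

Minimums first: Valley Literacy $654,400; Central Arts $2,207,100. Remaining pool $1,809,900.
Remaining pool split over remaining headcount 398: Lakeview Wellness 968,614.82 → $968,625; Upper Housing 841,285.18 → $841,275.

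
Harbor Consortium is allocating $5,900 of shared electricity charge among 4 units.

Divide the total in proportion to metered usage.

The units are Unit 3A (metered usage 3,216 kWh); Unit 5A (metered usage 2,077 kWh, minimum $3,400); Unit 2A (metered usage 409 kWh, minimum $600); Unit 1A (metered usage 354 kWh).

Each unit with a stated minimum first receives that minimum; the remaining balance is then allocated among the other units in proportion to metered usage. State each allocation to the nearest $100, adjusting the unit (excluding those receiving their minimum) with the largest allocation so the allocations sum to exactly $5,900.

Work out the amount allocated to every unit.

Unit 3A: $1,700; Unit 5A: $3,400; Unit 2A: $600; Unit 1A: $200

Guaranteed amounts: Unit 5A $3,400; Unit 2A $600. Residual $1,900.
Residual split over remaining metered usage 3,570: Unit 3A 1,711.60 → $1,700; Unit 1A 188.40 → $200.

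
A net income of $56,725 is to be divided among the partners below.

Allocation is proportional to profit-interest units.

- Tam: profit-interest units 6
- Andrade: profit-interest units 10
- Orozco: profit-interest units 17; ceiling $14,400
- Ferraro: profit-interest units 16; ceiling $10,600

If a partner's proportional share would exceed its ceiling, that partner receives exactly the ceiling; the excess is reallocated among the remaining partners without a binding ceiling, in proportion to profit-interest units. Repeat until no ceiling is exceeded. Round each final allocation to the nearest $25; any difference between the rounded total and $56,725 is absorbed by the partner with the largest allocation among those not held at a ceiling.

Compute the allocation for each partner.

Total profit-interest units = 49.
Proportional shares (ignoring caps): Tam 6,945.92; Andrade 11,576.53; Orozco 19,680.10; Ferraro 18,522.45.
Held at cap: Orozco ($14,400), Ferraro ($10,600); residual $31,725 reallocated over remaining profit-interest units 16.
Redistributed shares: Tam 11,896.88 → $11,900; Andrade 19,828.12 → $19,825.

Tam: $11,900 · Andrade: $19,825 · Orozco: $14,400 · Ferraro: $10,600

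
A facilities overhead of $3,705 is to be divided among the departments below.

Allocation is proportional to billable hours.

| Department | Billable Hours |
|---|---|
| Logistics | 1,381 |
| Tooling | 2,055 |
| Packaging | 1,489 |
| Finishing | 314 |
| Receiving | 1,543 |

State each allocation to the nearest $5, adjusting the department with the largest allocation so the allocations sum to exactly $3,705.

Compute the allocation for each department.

Logistics: $755 | Tooling: $1,120 | Packaging: $815 | Finishing: $170 | Receiving: $845

Billable hours total: 6,782.
Raw shares: Logistics 1,381/6,782 × $3,705 = 754.44; Tooling 2,055/6,782 × $3,705 = 1,122.64; Packaging 1,489/6,782 × $3,705 = 813.44; Finishing 314/6,782 × $3,705 = 171.54; Receiving 1,543/6,782 × $3,705 = 842.94.
At nearest $5: Logistics $755; Tooling $1,125; Packaging $815; Finishing $170; Receiving $845. Sum = $3,710.
Difference $3,705 − $3,710 = −$5 applied to largest allocation (Tooling): Tooling becomes $1,120.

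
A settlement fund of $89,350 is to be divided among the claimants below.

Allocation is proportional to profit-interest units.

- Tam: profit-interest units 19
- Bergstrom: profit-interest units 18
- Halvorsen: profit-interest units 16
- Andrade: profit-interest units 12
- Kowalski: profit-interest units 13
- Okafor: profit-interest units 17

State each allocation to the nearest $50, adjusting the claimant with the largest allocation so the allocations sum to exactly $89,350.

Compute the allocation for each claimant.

Combined profit-interest units = 95.
Unrounded shares: Tam 19/95 × $89,350 = 17,870.00; Bergstrom 18/95 × $89,350 = 16,929.47; Halvorsen 16/95 × $89,350 = 15,048.42; Andrade 12/95 × $89,350 = 11,286.32; Kowalski 13/95 × $89,350 = 12,226.84; Okafor 17/95 × $89,350 = 15,988.95.
At nearest $50: Tam $17,850; Bergstrom $16,950; Halvorsen $15,050; Andrade $11,300; Kowalski $12,250; Okafor $16,000. Sum = $89,400.
Difference $89,350 − $89,400 = −$50 applied to largest allocation (Tam): Tam becomes $17,800.

Tam: $17,800 · Bergstrom: $16,950 · Halvorsen: $15,050 · Andrade: $11,300 · Kowalski: $12,250 · Okafor: $16,000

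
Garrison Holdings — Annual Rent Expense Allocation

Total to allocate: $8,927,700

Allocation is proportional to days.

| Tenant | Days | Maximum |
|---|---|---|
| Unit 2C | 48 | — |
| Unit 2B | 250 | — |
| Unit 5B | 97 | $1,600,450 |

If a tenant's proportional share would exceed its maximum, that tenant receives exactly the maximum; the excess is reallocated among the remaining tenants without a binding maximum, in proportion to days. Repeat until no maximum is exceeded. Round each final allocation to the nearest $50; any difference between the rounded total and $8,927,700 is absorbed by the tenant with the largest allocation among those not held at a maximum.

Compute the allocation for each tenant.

Days total: 395.
Unconstrained shares: Unit 2C 1,084,885.06; Unit 2B 5,650,443.04; Unit 5B 2,192,371.90.
Capped: Unit 5B ($1,600,450); residual $7,327,250 reallocated over remaining days 298.
Remaining shares: Unit 2C 1,180,228.19 → $1,180,250; Unit 2B 6,147,021.81 → $6,147,000.

Unit 2C: $1,180,250 | Unit 2B: $6,147,000 | Unit 5B: $1,600,450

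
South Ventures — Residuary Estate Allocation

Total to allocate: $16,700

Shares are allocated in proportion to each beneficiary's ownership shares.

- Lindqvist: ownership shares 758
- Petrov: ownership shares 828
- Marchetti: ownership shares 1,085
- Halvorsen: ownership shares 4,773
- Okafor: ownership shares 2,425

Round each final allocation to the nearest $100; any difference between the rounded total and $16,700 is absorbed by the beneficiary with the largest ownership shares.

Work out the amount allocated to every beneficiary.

Total ownership shares = 758 + 828 + 1,085 + 4,773 + 2,425 = 9,869.
Unrounded shares: Lindqvist 1,282.66; Petrov 1,401.11; Marchetti 1,836.00; Halvorsen 8,076.71; Okafor 4,103.51.
After rounding ($100): Lindqvist $1,300; Petrov $1,400; Marchetti $1,800; Halvorsen $8,100; Okafor $4,100. Sum = $16,700.
Sum already equals the total — no adjustment.

Lindqvist: $1,300; Petrov: $1,400; Marchetti: $1,800; Halvorsen: $8,100; Okafor: $4,100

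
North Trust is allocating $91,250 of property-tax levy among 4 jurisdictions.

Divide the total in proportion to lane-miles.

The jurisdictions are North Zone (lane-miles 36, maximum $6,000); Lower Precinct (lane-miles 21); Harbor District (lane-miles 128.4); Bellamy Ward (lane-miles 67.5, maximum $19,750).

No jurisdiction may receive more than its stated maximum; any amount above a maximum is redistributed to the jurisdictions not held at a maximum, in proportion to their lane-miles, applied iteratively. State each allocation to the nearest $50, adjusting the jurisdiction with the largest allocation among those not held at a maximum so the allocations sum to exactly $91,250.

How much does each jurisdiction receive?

Lane-miles total: 252.9.
Unconstrained shares: North Zone 12,989.32; Lower Precinct 7,577.11; Harbor District 46,328.59; Bellamy Ward 24,354.98.
Capped: North Zone ($6,000), Bellamy Ward ($19,750); residual $65,500 reallocated over remaining lane-miles 149.4.
Redistributed shares: Lower Precinct 9,206.83 → $9,200; Harbor District 56,293.17 → $56,300.

North Zone: $6,000 · Lower Precinct: $9,200 · Harbor District: $56,300 · Bellamy Ward: $19,750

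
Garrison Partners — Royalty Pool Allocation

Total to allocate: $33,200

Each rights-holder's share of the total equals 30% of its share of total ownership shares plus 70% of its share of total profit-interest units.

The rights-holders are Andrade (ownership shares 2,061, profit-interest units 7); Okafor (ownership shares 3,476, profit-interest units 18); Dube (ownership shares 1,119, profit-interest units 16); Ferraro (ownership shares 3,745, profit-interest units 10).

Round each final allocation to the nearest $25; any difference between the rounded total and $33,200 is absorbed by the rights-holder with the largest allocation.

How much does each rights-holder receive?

Andrade: $5,175; Okafor: $11,500; Dube: $8,375; Ferraro: $8,150

Ownership shares total 10,401; profit-interest units total 51.
Composite weights (30% ownership shares + 70% profit-interest units): Andrade 0.1555; Okafor 0.3473; Dube 0.2519; Ferraro 0.2453.
Proportional shares: Andrade 5,163.42; Okafor 11,530.97; Dube 8,362.54; Ferraro 8,143.08.
After rounding ($25): Andrade $5,175; Okafor $11,525; Dube $8,375; Ferraro $8,150. Sum = $33,225.
Difference $33,200 − $33,225 = −$25 applied to largest allocation (Okafor): Okafor becomes $11,500.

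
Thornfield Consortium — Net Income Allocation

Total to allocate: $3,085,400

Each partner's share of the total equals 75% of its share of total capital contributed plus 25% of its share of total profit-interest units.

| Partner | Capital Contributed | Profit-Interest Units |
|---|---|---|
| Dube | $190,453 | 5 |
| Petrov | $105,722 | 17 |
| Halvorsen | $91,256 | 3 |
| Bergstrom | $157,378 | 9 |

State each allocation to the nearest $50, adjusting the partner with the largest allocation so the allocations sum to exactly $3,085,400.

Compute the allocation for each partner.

Dube: $922,400 | Petrov: $834,700 | Halvorsen: $455,650 | Bergstrom: $872,650

Capital contributed total 544,809; profit-interest units total 34.
Combined weights (75% capital contributed + 25% profit-interest units): Dube 0.2989; Petrov 0.2705; Halvorsen 0.1477; Bergstrom 0.2828.
Pro-rata amounts: Dube 922,373.77; Petrov 834,724.11; Halvorsen 455,665.76; Bergstrom 872,636.36.
At nearest $50: Dube $922,350; Petrov $834,700; Halvorsen $455,650; Bergstrom $872,650. Sum = $3,085,350.
Difference $3,085,400 − $3,085,350 = +$50 applied to largest allocation (Dube): Dube becomes $922,400.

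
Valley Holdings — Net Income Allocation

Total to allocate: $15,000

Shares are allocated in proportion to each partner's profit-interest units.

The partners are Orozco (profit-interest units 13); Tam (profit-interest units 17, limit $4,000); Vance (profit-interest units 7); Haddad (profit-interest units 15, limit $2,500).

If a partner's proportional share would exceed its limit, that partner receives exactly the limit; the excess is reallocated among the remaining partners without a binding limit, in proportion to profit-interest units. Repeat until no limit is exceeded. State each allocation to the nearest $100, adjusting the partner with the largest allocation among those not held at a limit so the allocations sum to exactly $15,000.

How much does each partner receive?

Combined profit-interest units = 52.
Pro-rata shares before constraints: Orozco 3,750.00; Tam 4,903.85; Vance 2,019.23; Haddad 4,326.92.
Held at cap: Tam ($4,000), Haddad ($2,500); remaining pool $8,500 reallocated over remaining profit-interest units 20.
Remaining shares: Orozco 5,525.00 → $5,500; Vance 2,975.00 → $3,000.

Orozco: $5,500 | Tam: $4,000 | Vance: $3,000 | Haddad: $2,500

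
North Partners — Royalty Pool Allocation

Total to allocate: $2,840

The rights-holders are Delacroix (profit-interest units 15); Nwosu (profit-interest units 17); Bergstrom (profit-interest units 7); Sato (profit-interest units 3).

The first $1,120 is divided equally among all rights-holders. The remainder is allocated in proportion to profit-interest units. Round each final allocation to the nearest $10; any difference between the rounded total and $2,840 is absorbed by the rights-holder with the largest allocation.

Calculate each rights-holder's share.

First tranche $1,120 split equally: $280 each.
Remainder $1,720 by profit-interest units (total 42): Delacroix 614.29 → $610; Nwosu 696.19 → $700; Bergstrom 286.67 → $290; Sato 122.86 → $120.
Totals: Delacroix $280 + $610 = $890; Nwosu $280 + $700 = $980; Bergstrom $280 + $290 = $570; Sato $280 + $120 = $400.

Delacroix: $890 · Nwosu: $980 · Bergstrom: $570 · Sato: $400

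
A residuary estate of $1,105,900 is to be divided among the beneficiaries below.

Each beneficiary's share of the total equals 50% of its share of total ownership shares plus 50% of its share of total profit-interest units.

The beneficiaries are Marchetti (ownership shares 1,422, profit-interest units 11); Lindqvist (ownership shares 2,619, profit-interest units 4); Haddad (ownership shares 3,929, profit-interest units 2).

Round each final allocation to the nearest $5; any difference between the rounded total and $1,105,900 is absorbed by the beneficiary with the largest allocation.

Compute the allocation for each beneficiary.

Marchetti: $456,445 | Lindqvist: $311,810 | Haddad: $337,645

Ownership shares total 7,970; profit-interest units total 17.
Composite weights (50% ownership shares + 50% profit-interest units): Marchetti 0.4127; Lindqvist 0.2820; Haddad 0.3053.
Proportional shares: Marchetti 456,448.00; Lindqvist 311,809.28; Haddad 337,642.72.
After rounding ($5): Marchetti $456,450; Lindqvist $311,810; Haddad $337,645. Sum = $1,105,905.
Difference $1,105,900 − $1,105,905 = −$5 applied to largest allocation (Marchetti): Marchetti becomes $456,445.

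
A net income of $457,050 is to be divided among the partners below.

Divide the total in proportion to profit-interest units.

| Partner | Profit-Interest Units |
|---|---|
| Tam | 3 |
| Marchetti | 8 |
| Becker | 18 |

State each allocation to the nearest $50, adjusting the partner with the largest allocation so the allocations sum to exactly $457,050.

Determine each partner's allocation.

Total profit-interest units = 29.
Proportional shares: Tam 3/29 × $457,050 = 47,281.03; Marchetti 8/29 × $457,050 = 126,082.76; Becker 18/29 × $457,050 = 283,686.21.
Rounded to nearest $50: Tam $47,300; Marchetti $126,100; Becker $283,700. Sum = $457,100.
Difference $457,050 − $457,100 = −$50 applied to largest allocation (Becker): Becker becomes $283,650.

Tam: $47,300 · Marchetti: $126,100 · Becker: $283,650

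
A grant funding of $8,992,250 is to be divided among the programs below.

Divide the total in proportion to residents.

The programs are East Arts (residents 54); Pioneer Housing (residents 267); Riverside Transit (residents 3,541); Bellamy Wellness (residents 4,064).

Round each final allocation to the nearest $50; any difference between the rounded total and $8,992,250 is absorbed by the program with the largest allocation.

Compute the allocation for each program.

Total residents = 7,926.
Raw shares: East Arts 54/7,926 × $8,992,250 = 61,264.38; Pioneer Housing 267/7,926 × $8,992,250 = 302,918.34; Riverside Transit 3,541/7,926 × $8,992,250 = 4,017,355.19; Bellamy Wellness 4,064/7,926 × $8,992,250 = 4,610,712.09.
After rounding ($50): East Arts $61,250; Pioneer Housing $302,900; Riverside Transit $4,017,350; Bellamy Wellness $4,610,700. Sum = $8,992,200.
Difference $8,992,250 − $8,992,200 = +$50 applied to largest allocation (Bellamy Wellness): Bellamy Wellness becomes $4,610,750.

East Arts: $61,250 | Pioneer Housing: $302,900 | Riverside Transit: $4,017,350 | Bellamy Wellness: $4,610,750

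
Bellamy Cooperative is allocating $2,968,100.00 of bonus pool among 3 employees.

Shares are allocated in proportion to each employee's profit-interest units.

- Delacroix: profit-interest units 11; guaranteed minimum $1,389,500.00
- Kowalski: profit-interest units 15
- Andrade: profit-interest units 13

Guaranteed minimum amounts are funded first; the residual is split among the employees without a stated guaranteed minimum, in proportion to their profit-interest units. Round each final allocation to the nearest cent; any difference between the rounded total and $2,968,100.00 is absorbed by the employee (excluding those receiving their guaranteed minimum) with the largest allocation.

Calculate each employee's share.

Guaranteed amounts: Delacroix $1,389,500.00. Balance $1,578,600.00.
Balance split over remaining profit-interest units 28: Kowalski 845,678.5714 → $845,678.57; Andrade 732,921.4286 → $732,921.43.

Delacroix: $1,389,500.00; Kowalski: $845,678.57; Andrade: $732,921.43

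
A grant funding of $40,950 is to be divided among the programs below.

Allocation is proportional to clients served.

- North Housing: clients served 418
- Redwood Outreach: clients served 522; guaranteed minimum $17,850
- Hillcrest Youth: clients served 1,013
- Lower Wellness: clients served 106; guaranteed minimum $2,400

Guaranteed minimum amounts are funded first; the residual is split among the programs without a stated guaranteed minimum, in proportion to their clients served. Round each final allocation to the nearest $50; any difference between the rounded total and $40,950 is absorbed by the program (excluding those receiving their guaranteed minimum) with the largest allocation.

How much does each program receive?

North Housing: $6,050; Redwood Outreach: $17,850; Hillcrest Youth: $14,650; Lower Wellness: $2,400

Guaranteed amounts: Redwood Outreach $17,850; Lower Wellness $2,400. Residual $20,700.
Residual split over remaining clients served 1,431: North Housing 6,046.54 → $6,050; Hillcrest Youth 14,653.46 → $14,650.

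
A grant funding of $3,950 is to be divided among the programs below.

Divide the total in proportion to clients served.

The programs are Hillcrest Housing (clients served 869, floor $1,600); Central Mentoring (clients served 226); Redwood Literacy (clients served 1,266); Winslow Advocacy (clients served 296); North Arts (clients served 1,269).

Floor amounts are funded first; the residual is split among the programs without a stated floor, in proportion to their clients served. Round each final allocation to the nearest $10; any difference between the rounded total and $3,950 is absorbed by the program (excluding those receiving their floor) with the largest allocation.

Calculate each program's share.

Hillcrest Housing: $1,600; Central Mentoring: $170; Redwood Literacy: $970; Winslow Advocacy: $230; North Arts: $980

Fund the minimums — Hillcrest Housing $1,600. Residual $2,350.
Residual split over remaining clients served 3,057: Central Mentoring 173.73 → $170; Redwood Literacy 973.21 → $970; Winslow Advocacy 227.54 → $230; North Arts 975.52 → $980.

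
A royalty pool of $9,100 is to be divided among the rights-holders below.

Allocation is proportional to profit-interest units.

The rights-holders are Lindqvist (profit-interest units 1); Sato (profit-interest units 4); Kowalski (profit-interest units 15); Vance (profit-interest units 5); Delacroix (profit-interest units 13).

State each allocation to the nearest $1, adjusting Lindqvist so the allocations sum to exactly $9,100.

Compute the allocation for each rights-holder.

Profit-interest units total: 38.
Proportional shares: Lindqvist 1/38 × $9,100 = 239.47; Sato 4/38 × $9,100 = 957.89; Kowalski 15/38 × $9,100 = 3,592.11; Vance 5/38 × $9,100 = 1,197.37; Delacroix 13/38 × $9,100 = 3,113.16.
At nearest $1: Lindqvist $239; Sato $958; Kowalski $3,592; Vance $1,197; Delacroix $3,113. Sum = $9,099.
Difference $9,100 − $9,099 = +$1 applied to Lindqvist: Lindqvist becomes $240.

Lindqvist: $240 · Sato: $958 · Kowalski: $3,592 · Vance: $1,197 · Delacroix: $3,113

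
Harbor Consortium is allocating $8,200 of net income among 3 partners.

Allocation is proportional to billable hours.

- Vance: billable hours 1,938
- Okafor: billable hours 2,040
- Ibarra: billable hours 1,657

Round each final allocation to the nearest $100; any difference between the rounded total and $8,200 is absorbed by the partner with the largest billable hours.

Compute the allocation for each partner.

Sum of billable hours: 1,938 + 2,040 + 1,657 = 5,635.
Pro-rata amounts: Vance 2,820.16; Okafor 2,968.59; Ibarra 2,411.25.
At nearest $100: Vance $2,800; Okafor $3,000; Ibarra $2,400. Sum = $8,200.
Rounded total matches; no reconciliation needed.

Vance: $2,800 · Okafor: $3,000 · Ibarra: $2,400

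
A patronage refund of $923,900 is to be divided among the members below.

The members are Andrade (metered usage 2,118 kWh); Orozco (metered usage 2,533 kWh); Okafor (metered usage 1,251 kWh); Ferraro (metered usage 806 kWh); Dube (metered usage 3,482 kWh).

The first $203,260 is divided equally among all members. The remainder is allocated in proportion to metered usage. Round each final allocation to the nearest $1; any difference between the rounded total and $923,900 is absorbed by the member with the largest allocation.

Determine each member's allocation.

Equal tier: $203,260 ÷ 5 = $40,652 apiece.
Remainder $720,640 by metered usage (total 10,190): Andrade 149,785.63 → $149,786; Orozco 179,134.56 → $179,135; Okafor 88,471.11 → $88,471; Ferraro 57,000.57 → $57,001; Dube 246,248.13 → $246,248.
Rounding difference −$1 on remainder applied to Dube.
Totals: Andrade $40,652 + $149,786 = $190,438; Orozco $40,652 + $179,135 = $219,787; Okafor $40,652 + $88,471 = $129,123; Ferraro $40,652 + $57,001 = $97,653; Dube $40,652 + $246,247 = $286,899.

Andrade: $190,438 · Orozco: $219,787 · Okafor: $129,123 · Ferraro: $97,653 · Dube: $286,899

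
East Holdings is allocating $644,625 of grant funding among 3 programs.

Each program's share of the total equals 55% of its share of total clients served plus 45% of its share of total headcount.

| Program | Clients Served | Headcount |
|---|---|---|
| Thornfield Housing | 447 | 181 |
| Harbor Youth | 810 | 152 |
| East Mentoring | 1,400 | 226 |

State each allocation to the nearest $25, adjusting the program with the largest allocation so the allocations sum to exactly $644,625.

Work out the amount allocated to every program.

Thornfield Housing: $153,575 | Harbor Youth: $186,950 | East Mentoring: $304,100

Clients served total 2,657; headcount total 559.
Combined weights (55% clients served + 45% headcount): Thornfield Housing 0.2382; Harbor Youth 0.2900; East Mentoring 0.4717.
Unrounded shares: Thornfield Housing 153,572.74; Harbor Youth 186,961.66; East Mentoring 304,090.59.
Rounded to nearest $25: Thornfield Housing $153,575; Harbor Youth $186,950; East Mentoring $304,100. Sum = $644,625.
Sum already equals the total — no adjustment.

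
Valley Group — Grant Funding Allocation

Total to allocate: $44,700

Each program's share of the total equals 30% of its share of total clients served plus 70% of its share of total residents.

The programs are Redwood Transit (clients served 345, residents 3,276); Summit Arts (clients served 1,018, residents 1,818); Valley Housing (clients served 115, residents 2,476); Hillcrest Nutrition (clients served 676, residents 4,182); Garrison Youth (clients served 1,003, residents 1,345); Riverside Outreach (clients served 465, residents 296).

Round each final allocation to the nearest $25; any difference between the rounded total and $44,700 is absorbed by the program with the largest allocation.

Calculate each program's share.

Redwood Transit: $8,925 · Summit Arts: $8,025 · Valley Housing: $6,200 · Hillcrest Nutrition: $12,275 · Garrison Youth: $6,850 · Riverside Outreach: $2,425

Totals — clients served 3,622, residents 13,393.
Composite weights (30% clients served + 70% residents): Redwood Transit 0.1998; Summit Arts 0.1793; Valley Housing 0.1389; Hillcrest Nutrition 0.2746; Garrison Youth 0.1534; Riverside Outreach 0.0540.
Pro-rata amounts: Redwood Transit 8,931.02; Summit Arts 8,016.40; Valley Housing 6,210.44; Hillcrest Nutrition 12,273.19; Garrison Youth 6,855.80; Riverside Outreach 2,413.15.
After rounding ($25): Redwood Transit $8,925; Summit Arts $8,025; Valley Housing $6,200; Hillcrest Nutrition $12,275; Garrison Youth $6,850; Riverside Outreach $2,425. Sum = $44,700.
Sum already equals the total — no adjustment.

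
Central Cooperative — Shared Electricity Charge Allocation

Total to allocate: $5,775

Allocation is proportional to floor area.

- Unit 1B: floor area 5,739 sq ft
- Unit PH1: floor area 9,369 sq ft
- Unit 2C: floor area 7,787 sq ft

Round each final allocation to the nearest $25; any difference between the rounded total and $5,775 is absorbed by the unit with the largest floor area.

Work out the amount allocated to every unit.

Total floor area = 22,895.
Unrounded shares: Unit 1B 5,739/22,895 × $5,775 = 1,447.60; Unit PH1 9,369/22,895 × $5,775 = 2,363.22; Unit 2C 7,787/22,895 × $5,775 = 1,964.18.
At nearest $25: Unit 1B $1,450; Unit PH1 $2,375; Unit 2C $1,975. Sum = $5,800.
Difference $5,775 − $5,800 = −$25 applied to largest floor area (Unit PH1): Unit PH1 becomes $2,350.

Unit 1B: $1,450 · Unit PH1: $2,350 · Unit 2C: $1,975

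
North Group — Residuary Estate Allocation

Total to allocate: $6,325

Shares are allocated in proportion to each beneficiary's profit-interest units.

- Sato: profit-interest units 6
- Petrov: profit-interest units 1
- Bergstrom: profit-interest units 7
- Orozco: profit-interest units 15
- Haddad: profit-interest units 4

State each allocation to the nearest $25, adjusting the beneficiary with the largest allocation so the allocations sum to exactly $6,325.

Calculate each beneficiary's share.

Profit-interest units total: 33.
Pro-rata amounts: Sato 6/33 × $6,325 = 1,150.00; Petrov 1/33 × $6,325 = 191.67; Bergstrom 7/33 × $6,325 = 1,341.67; Orozco 15/33 × $6,325 = 2,875.00; Haddad 4/33 × $6,325 = 766.67.
At nearest $25: Sato $1,150; Petrov $200; Bergstrom $1,350; Orozco $2,875; Haddad $775. Sum = $6,350.
Difference $6,325 − $6,350 = −$25 applied to largest allocation (Orozco): Orozco becomes $2,850.

Sato: $1,150 · Petrov: $200 · Bergstrom: $1,350 · Orozco: $2,850 · Haddad: $775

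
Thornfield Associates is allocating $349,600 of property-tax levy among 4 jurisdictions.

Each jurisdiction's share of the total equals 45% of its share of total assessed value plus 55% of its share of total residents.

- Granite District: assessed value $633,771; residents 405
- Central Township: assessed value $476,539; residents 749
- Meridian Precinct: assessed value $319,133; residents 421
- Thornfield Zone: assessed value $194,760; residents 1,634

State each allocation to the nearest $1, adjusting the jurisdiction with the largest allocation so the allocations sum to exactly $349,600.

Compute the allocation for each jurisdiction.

Totals — assessed value 1,624,203, residents 3,209.
Composite weights (45% assessed value + 55% residents): Granite District 0.2450; Central Township 0.2604; Meridian Precinct 0.1606; Thornfield Zone 0.3340.
Unrounded shares: Granite District 85,654.13; Central Township 91,036.79; Meridian Precinct 56,137.05; Thornfield Zone 116,772.03.
Rounded to nearest $1: Granite District $85,654; Central Township $91,037; Meridian Precinct $56,137; Thornfield Zone $116,772. Sum = $349,600.
Sum already equals the total — no adjustment.

Granite District: $85,654 · Central Township: $91,037 · Meridian Precinct: $56,137 · Thornfield Zone: $116,772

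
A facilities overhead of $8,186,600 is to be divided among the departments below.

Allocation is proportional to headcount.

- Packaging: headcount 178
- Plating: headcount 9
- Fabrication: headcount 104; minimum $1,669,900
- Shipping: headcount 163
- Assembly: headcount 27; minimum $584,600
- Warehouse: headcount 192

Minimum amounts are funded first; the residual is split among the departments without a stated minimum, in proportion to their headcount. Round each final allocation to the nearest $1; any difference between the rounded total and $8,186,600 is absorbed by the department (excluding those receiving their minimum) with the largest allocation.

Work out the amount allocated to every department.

Guaranteed amounts: Fabrication $1,669,900; Assembly $584,600. Balance $5,932,100.
Balance split over remaining headcount 542: Packaging 1,948,180.44 → $1,948,180; Plating 98,503.51 → $98,504; Shipping 1,784,007.93 → $1,784,008; Warehouse 2,101,408.12 → $2,101,408.

Packaging: $1,948,180 | Plating: $98,504 | Fabrication: $1,669,900 | Shipping: $1,784,008 | Assembly: $584,600 | Warehouse: $2,101,408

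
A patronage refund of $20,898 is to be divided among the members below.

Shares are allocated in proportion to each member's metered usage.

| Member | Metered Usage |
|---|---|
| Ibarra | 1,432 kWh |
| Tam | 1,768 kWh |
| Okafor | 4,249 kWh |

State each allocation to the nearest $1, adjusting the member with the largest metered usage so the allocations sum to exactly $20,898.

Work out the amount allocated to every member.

Total metered usage = 7,449.
Proportional shares: Ibarra 1,432/7,449 × $20,898 = 4,017.44; Tam 1,768/7,449 × $20,898 = 4,960.08; Okafor 4,249/7,449 × $20,898 = 11,920.47.
Rounded to nearest $1: Ibarra $4,017; Tam $4,960; Okafor $11,920. Sum = $20,897.
Difference $20,898 − $20,897 = +$1 applied to largest metered usage (Okafor): Okafor becomes $11,921.

Ibarra: $4,017; Tam: $4,960; Okafor: $11,921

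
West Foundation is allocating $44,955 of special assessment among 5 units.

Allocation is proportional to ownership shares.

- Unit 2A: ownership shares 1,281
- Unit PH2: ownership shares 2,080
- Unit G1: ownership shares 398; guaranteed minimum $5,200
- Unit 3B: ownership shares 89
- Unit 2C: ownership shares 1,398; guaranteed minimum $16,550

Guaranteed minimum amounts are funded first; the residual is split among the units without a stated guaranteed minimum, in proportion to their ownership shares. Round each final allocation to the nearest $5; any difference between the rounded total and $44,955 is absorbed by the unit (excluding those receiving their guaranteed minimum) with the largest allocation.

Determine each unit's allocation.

Unit 2A: $8,615; Unit PH2: $13,990; Unit G1: $5,200; Unit 3B: $600; Unit 2C: $16,550

Guaranteed amounts: Unit G1 $5,200; Unit 2C $16,550. Remaining pool $23,205.
Remaining pool split over remaining ownership shares 3,450: Unit 2A 8,616.12 → $8,615; Unit PH2 13,990.26 → $13,990; Unit 3B 598.62 → $600.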